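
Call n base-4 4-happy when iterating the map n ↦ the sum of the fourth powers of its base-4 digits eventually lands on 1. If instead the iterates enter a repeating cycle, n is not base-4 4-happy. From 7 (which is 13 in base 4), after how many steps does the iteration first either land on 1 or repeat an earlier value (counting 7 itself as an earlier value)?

7 = (1,3)_4 → 82
82 = (1,1,0,2)_4 → 18
18 = (1,0,2)_4 → 17
17 = (1,0,1)_4 → 2
2 = (2)_4 → 16
16 = (1,0,0)_4 → 1  — reached 1.
That took 6 steps.

6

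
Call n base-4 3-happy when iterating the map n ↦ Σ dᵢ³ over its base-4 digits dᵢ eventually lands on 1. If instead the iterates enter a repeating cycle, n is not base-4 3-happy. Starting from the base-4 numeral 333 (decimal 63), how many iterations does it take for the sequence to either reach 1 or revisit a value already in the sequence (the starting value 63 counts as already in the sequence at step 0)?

6

63 = (3,3,3)_4 → 3³ + 3³ + 3³ = 81
81 = (1,1,0,1)_4 → 1³ + 1³ + 0³ + 1³ = 3
3 = (3)_4 → 3³ = 27
27 = (1,2,3)_4 → 1³ + 2³ + 3³ = 36
36 = (2,1,0)_4 → 2³ + 1³ + 0³ = 9
9 = (2,1)_4 → 2³ + 1³ = 9  — 9 repeats.
That took 6 steps.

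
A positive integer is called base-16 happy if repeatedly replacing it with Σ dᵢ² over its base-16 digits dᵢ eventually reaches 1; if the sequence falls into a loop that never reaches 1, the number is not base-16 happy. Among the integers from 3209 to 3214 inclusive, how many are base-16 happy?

3209: 3209 → 289 → 6 → 36 → 20 → 17 → 2 → 4 → 16 → 1  — base-16 happy
3210: 3210 → 308 → 26 → 101 → 61 → 178 → 125 → 218 → 269 → 170 → 200 → 208 → 169 → 181 → 146 → 85 → 50 → 13 → 169  — not base-16 happy
3211: 3211 → 329 → 98 → 40 → 68 → 32 → 4 → 16 → 1  — base-16 happy
3212: 3212 → 352 → 37 → 29 → 170 → 200 → 208 → 169 → 181 → 146 → 85 → 50 → 13 → 169  — not base-16 happy
3213: 3213 → 377 → 131 → 73 → 97 → 37 → 29 → 170 → 200 → 208 → 169 → 181 → 146 → 85 → 50 → 13 → 169  — not base-16 happy
3214: 3214 → 404 → 98 → 40 → 68 → 32 → 4 → 16 → 1  — base-16 happy
base-16 happy: 3209, 3211, 3214

3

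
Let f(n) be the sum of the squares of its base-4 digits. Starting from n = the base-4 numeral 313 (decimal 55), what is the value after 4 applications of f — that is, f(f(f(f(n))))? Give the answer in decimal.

4

55 = (3,1,3)_4 → 3² + 1² + 3² = 9 + 1 + 9 = 19
19 = (1,0,3)_4 → 1² + 0² + 3² = 1 + 0 + 9 = 10
10 = (2,2)_4 → 2² + 2² = 4 + 4 = 8
8 = (2,0)_4 → 2² + 0² = 4 + 0 = 4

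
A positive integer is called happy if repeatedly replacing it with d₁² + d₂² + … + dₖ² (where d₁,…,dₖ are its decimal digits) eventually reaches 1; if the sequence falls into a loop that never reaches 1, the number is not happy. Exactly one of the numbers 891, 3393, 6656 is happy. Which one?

891: 891 → 146 → 53 → 34 → 25 → 29 → 85 → 89 → 145 → 42 → 20 → 4 → 16 → 37 → 58 → 89  — repeats 89 (not happy)
3393: 3393 → 108 → 65 → 61 → 37 → 58 → 89 → 145 → 42 → 20 → 4 → 16 → 37  — repeats 37 (not happy)
6656: 6656 → 133 → 19 → 82 → 68 → 100 → 1  — reaches 1 (happy)

6656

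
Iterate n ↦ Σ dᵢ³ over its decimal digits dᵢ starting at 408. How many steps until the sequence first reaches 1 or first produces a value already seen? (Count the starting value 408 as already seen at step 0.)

7

408 → 4³ + 0³ + 8³ = 64 + 0 + 512 = 576
576 → 5³ + 7³ + 6³ = 125 + 343 + 216 = 684
684 → 6³ + 8³ + 4³ = 216 + 512 + 64 = 792
792 → 7³ + 9³ + 2³ = 343 + 729 + 8 = 1080
1080 → 1³ + 0³ + 8³ + 0³ = 1 + 0 + 512 + 0 = 513
513 → 5³ + 1³ + 3³ = 125 + 1 + 27 = 153
153 → 1³ + 5³ + 3³ = 1 + 125 + 27 = 153  — 153 repeats.
That took 7 steps.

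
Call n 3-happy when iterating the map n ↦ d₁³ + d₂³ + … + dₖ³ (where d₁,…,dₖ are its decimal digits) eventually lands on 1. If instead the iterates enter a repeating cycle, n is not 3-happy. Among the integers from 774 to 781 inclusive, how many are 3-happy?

1

774: 774 → 750 → 468 → 792 → 1080 → 513 → 153 → 153  — not 3-happy
775: 775 → 811 → 514 → 190 → 730 → 370 → 370  — not 3-happy
776: 776 → 902 → 737 → 713 → 371 → 371  — not 3-happy
777: 777 → 1029 → 738 → 882 → 1032 → 36 → 243 → 99 → 1458 → 702 → 351 → 153 → 153  — not 3-happy
778: 778 → 1198 → 1243 → 100 → 1  — 3-happy
779: 779 → 1415 → 191 → 731 → 371 → 371  — not 3-happy
780: 780 → 855 → 762 → 567 → 684 → 792 → 1080 → 513 → 153 → 153  — not 3-happy
781: 781 → 856 → 853 → 664 → 496 → 1009 → 730 → 370 → 370  — not 3-happy
3-happy: 778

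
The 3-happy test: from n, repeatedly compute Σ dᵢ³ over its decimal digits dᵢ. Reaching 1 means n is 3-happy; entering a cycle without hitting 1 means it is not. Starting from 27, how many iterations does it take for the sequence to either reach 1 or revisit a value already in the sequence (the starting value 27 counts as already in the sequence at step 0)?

27 → 2³ + 7³ = 351
351 → 3³ + 5³ + 1³ = 153
153 → 1³ + 5³ + 3³ = 153  — 153 repeats.
That took 3 steps.

3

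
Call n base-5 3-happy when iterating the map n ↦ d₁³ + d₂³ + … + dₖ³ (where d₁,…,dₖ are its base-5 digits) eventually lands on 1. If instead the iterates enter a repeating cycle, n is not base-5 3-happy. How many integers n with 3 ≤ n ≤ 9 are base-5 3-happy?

1

3: 3 → 27 → 9 → 65 → 35 → 9  (repeats 9)
4: 4 → 64 → 80 → 28 → 28  (repeats 28)
5: 5 → 1  (reaches 1)
6: 6 → 2 → 8 → 28 → 28  (repeats 28)
7: 7 → 9 → 65 → 35 → 9  (repeats 9)
8: 8 → 28 → 28  (repeats 28)
9: 9 → 65 → 35 → 9  (repeats 9)
base-5 3-happy: 5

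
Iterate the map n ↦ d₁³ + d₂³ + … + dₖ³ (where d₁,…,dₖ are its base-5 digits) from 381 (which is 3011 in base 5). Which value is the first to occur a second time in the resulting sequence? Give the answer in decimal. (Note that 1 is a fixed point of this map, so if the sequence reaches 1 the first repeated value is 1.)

381 = (3,0,1,1)_5 → 3³ + 0³ + 1³ + 1³ = 27 + 0 + 1 + 1 = 29
29 = (1,0,4)_5 → 1³ + 0³ + 4³ = 1 + 0 + 64 = 65
65 = (2,3,0)_5 → 2³ + 3³ + 0³ = 8 + 27 + 0 = 35
35 = (1,2,0)_5 → 1³ + 2³ + 0³ = 1 + 8 + 0 = 9
9 = (1,4)_5 → 1³ + 4³ = 1 + 64 = 65  — 65 already appeared earlier.

65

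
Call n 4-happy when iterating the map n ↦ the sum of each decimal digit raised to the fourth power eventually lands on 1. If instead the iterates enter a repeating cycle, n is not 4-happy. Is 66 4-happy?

not 4-happy

66 → 6⁴ + 6⁴ = 1296 + 1296 = 2592
2592 → 2⁴ + 5⁴ + 9⁴ + 2⁴ = 16 + 625 + 6561 + 16 = 7218
7218 → 7⁴ + 2⁴ + 1⁴ + 8⁴ = 2401 + 16 + 1 + 4096 = 6514
6514 → 6⁴ + 5⁴ + 1⁴ + 4⁴ = 1296 + 625 + 1 + 256 = 2178
2178 → 2⁴ + 1⁴ + 7⁴ + 8⁴ = 16 + 1 + 2401 + 4096 = 6514  — 6514 already seen; the sequence cycles without reaching 1.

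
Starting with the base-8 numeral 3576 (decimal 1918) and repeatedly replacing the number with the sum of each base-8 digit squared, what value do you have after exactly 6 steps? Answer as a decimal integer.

26

1918 = (3,5,7,6)_8 → 119
119 = (1,6,7)_8 → 86
86 = (1,2,6)_8 → 41
41 = (5,1)_8 → 26
26 = (3,2)_8 → 13
13 = (1,5)_8 → 26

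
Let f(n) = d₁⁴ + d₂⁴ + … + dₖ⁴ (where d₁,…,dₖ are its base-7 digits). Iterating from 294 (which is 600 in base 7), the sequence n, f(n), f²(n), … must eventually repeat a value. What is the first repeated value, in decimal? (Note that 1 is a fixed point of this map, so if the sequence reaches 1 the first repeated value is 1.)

1922

294 = (6,0,0)_7 → 6⁴ + 0⁴ + 0⁴ = 1296 + 0 + 0 = 1296
1296 = (3,5,3,1)_7 → 3⁴ + 5⁴ + 3⁴ + 1⁴ = 81 + 625 + 81 + 1 = 788
788 = (2,2,0,4)_7 → 2⁴ + 2⁴ + 0⁴ + 4⁴ = 16 + 16 + 0 + 256 = 288
288 = (5,6,1)_7 → 5⁴ + 6⁴ + 1⁴ = 625 + 1296 + 1 = 1922
1922 = (5,4,1,4)_7 → 5⁴ + 4⁴ + 1⁴ + 4⁴ = 625 + 256 + 1 + 256 = 1138
1138 = (3,2,1,4)_7 → 3⁴ + 2⁴ + 1⁴ + 4⁴ = 81 + 16 + 1 + 256 = 354
354 = (1,0,1,4)_7 → 1⁴ + 0⁴ + 1⁴ + 4⁴ = 1 + 0 + 1 + 256 = 258
258 = (5,1,6)_7 → 5⁴ + 1⁴ + 6⁴ = 625 + 1 + 1296 = 1922  — 1922 already appeared earlier.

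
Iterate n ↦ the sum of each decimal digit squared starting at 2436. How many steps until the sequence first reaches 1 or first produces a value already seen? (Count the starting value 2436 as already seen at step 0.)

2436 → 2² + 4² + 3² + 6² = 4 + 16 + 9 + 36 = 65
65 → 6² + 5² = 36 + 25 = 61
61 → 6² + 1² = 36 + 1 = 37
37 → 3² + 7² = 9 + 49 = 58
58 → 5² + 8² = 25 + 64 = 89
89 → 8² + 9² = 64 + 81 = 145
145 → 1² + 4² + 5² = 1 + 16 + 25 = 42
42 → 4² + 2² = 16 + 4 = 20
20 → 2² + 0² = 4 + 0 = 4
4 → 4² = 16
16 → 1² + 6² = 1 + 36 = 37  — 37 repeats.
That took 11 steps.

11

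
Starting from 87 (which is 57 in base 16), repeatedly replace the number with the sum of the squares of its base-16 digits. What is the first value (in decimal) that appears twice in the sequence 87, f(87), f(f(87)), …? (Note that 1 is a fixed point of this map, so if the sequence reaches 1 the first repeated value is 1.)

87 = (5,7)_16 → 5² + 7² = 74
74 = (4,10)_16 → 4² + 10² = 116
116 = (7,4)_16 → 7² + 4² = 65
65 = (4,1)_16 → 4² + 1² = 17
17 = (1,1)_16 → 1² + 1² = 2
2 = (2)_16 → 2² = 4
4 = (4)_16 → 4² = 16
16 = (1,0)_16 → 1² + 0² = 1  — reached the fixed point 1.
1 → 1, so 1 is the first repeated value.

1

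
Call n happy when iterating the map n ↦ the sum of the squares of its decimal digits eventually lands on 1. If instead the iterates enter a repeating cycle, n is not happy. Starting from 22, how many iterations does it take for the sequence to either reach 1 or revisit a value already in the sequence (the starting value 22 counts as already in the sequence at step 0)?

14

22 → 8
8 → 64
64 → 52
52 → 29
29 → 85
85 → 89
89 → 145
145 → 42
42 → 20
20 → 4
4 → 16
16 → 37
37 → 58
58 → 89  — 89 repeats.
That took 14 steps.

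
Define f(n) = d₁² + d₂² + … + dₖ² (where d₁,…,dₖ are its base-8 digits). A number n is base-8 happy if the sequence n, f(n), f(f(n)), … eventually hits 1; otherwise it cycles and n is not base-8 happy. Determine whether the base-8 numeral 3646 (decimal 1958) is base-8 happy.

base-8 happy

1958 = (3,6,4,6)_8 → 3² + 6² + 4² + 6² = 97
97 = (1,4,1)_8 → 1² + 4² + 1² = 18
18 = (2,2)_8 → 2² + 2² = 8
8 = (1,0)_8 → 1² + 0² = 1  — reached 1.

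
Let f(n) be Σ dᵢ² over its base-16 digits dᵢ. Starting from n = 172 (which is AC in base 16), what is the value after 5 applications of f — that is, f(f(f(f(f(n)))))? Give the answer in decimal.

208

172 = (10,12)_16 → 10² + 12² = 100 + 144 = 244
244 = (15,4)_16 → 15² + 4² = 225 + 16 = 241
241 = (15,1)_16 → 15² + 1² = 225 + 1 = 226
226 = (14,2)_16 → 14² + 2² = 196 + 4 = 200
200 = (12,8)_16 → 12² + 8² = 144 + 64 = 208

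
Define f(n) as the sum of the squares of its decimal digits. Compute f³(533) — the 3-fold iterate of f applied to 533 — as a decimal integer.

29

533 → 5² + 3² + 3² = 25 + 9 + 9 = 43
43 → 4² + 3² = 16 + 9 = 25
25 → 2² + 5² = 4 + 25 = 29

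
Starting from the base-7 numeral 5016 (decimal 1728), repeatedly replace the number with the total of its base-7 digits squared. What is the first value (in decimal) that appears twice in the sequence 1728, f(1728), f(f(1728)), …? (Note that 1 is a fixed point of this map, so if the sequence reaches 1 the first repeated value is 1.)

10

1728 = (5,0,1,6)_7 → 5² + 0² + 1² + 6² = 62
62 = (1,1,6)_7 → 1² + 1² + 6² = 38
38 = (5,3)_7 → 5² + 3² = 34
34 = (4,6)_7 → 4² + 6² = 52
52 = (1,0,3)_7 → 1² + 0² + 3² = 10
10 = (1,3)_7 → 1² + 3² = 10  — 10 already appeared earlier.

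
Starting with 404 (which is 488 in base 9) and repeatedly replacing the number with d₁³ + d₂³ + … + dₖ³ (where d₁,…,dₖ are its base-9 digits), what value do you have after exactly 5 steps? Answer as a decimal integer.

404 = (4,8,8)_9 → 4³ + 8³ + 8³ = 64 + 512 + 512 = 1088
1088 = (1,4,3,8)_9 → 1³ + 4³ + 3³ + 8³ = 1 + 64 + 27 + 512 = 604
604 = (7,4,1)_9 → 7³ + 4³ + 1³ = 343 + 64 + 1 = 408
408 = (5,0,3)_9 → 5³ + 0³ + 3³ = 125 + 0 + 27 = 152
152 = (1,7,8)_9 → 1³ + 7³ + 8³ = 1 + 343 + 512 = 856

856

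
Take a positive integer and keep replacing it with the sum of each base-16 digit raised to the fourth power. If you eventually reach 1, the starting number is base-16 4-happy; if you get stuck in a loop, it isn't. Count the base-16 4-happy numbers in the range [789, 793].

789: 789 → 707 → 20833 → 1923 → 6578 → 21219 → 39138 → 49089 → 86003 → 101588 → 53650 → 35139 → 10994 → 60657 → 109778 → 59314 → 55474 → 47314 → 47314  (repeats 47314)
790: 790 → 1378 → 1937 → 8963 → 178 → 14657 → 6899 → 60707 → 67074 → 1313 → 642 → 4128 → 17 → 2 → 16 → 1  (reaches 1)
791: 791 → 2483 → 21283 → 803 → 178 → 14657 → 6899 → 60707 → 67074 → 1313 → 642 → 4128 → 17 → 2 → 16 → 1  (reaches 1)
792: 792 → 4178 → 642 → 4128 → 17 → 2 → 16 → 1  (reaches 1)
793: 793 → 6643 → 57268 → 94083 → 56099 → 43299 → 16658 → 274 → 18 → 17 → 2 → 16 → 1  (reaches 1)
base-16 4-happy: 790, 791, 792, 793

4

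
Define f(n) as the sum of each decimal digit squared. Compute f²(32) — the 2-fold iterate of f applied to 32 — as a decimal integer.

10

32 → 3² + 2² = 13
13 → 1² + 3² = 10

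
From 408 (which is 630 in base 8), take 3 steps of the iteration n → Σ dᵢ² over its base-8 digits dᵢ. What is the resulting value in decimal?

408 = (6,3,0)_8 → 45
45 = (5,5)_8 → 50
50 = (6,2)_8 → 40

40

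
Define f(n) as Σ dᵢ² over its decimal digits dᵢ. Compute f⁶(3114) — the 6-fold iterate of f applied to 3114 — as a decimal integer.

85

3114 → 3² + 1² + 1² + 4² = 9 + 1 + 1 + 16 = 27
27 → 2² + 7² = 4 + 49 = 53
53 → 5² + 3² = 25 + 9 = 34
34 → 3² + 4² = 9 + 16 = 25
25 → 2² + 5² = 4 + 25 = 29
29 → 2² + 9² = 4 + 81 = 85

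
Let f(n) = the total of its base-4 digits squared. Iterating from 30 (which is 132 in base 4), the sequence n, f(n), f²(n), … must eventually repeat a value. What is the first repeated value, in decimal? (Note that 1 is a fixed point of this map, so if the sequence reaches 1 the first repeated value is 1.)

30 = (1,3,2)_4 → 1² + 3² + 2² = 1 + 9 + 4 = 14
14 = (3,2)_4 → 3² + 2² = 9 + 4 = 13
13 = (3,1)_4 → 3² + 1² = 9 + 1 = 10
10 = (2,2)_4 → 2² + 2² = 4 + 4 = 8
8 = (2,0)_4 → 2² + 0² = 4 + 0 = 4
4 = (1,0)_4 → 1² + 0² = 1 + 0 = 1  — reached the fixed point 1.
1 → 1, so 1 is the first repeated value.

1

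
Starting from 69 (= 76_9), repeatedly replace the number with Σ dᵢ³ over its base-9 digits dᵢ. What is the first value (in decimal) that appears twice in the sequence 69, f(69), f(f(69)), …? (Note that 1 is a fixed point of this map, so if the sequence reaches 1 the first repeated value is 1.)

1

69 = (7,6)_9 → 7³ + 6³ = 343 + 216 = 559
559 = (6,8,1)_9 → 6³ + 8³ + 1³ = 216 + 512 + 1 = 729
729 = (1,0,0,0)_9 → 1³ + 0³ + 0³ + 0³ = 1 + 0 + 0 + 0 = 1  — reached the fixed point 1.
1 → 1, so 1 is the first repeated value.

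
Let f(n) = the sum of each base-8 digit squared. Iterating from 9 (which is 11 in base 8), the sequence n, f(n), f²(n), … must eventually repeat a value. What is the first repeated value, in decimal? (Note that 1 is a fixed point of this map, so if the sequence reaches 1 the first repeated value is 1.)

4

9 = (1,1)_8 → 1² + 1² = 2
2 = (2)_8 → 2² = 4
4 = (4)_8 → 4² = 16
16 = (2,0)_8 → 2² + 0² = 4  — 4 already appeared earlier.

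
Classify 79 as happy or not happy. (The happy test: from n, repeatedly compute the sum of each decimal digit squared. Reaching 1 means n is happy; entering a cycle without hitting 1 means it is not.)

happy

79 → 7² + 9² = 130
130 → 1² + 3² + 0² = 10
10 → 1² + 0² = 1  — reached 1.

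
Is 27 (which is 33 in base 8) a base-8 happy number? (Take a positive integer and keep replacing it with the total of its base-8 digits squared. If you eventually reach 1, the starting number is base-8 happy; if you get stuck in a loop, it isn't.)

27 = (3,3)_8 → 3² + 3² = 9 + 9 = 18
18 = (2,2)_8 → 2² + 2² = 4 + 4 = 8
8 = (1,0)_8 → 1² + 0² = 1 + 0 = 1  — reached 1.

base-8 happy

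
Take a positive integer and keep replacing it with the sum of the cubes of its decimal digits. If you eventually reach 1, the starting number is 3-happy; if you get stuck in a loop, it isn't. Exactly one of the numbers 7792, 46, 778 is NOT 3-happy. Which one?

7792: 7792 → 1423 → 100 → 1  — reaches 1 (3-happy)
46: 46 → 280 → 520 → 133 → 55 → 250 → 133  — repeats 133 (not 3-happy)
778: 778 → 1198 → 1243 → 100 → 1  — reaches 1 (3-happy)

46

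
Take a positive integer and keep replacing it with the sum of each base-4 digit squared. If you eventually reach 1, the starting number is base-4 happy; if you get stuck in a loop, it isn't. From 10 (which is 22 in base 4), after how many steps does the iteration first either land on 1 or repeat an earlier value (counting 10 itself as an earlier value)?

3

10 = (2,2)_4 → 2² + 2² = 4 + 4 = 8
8 = (2,0)_4 → 2² + 0² = 4 + 0 = 4
4 = (1,0)_4 → 1² + 0² = 1 + 0 = 1  — reached 1.
That took 3 steps.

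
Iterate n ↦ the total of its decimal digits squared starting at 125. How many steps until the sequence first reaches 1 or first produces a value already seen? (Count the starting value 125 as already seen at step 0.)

14

125 → 1² + 2² + 5² = 1 + 4 + 25 = 30
30 → 3² + 0² = 9 + 0 = 9
9 → 9² = 81
81 → 8² + 1² = 64 + 1 = 65
65 → 6² + 5² = 36 + 25 = 61
61 → 6² + 1² = 36 + 1 = 37
37 → 3² + 7² = 9 + 49 = 58
58 → 5² + 8² = 25 + 64 = 89
89 → 8² + 9² = 64 + 81 = 145
145 → 1² + 4² + 5² = 1 + 16 + 25 = 42
42 → 4² + 2² = 16 + 4 = 20
20 → 2² + 0² = 4 + 0 = 4
4 → 4² = 16
16 → 1² + 6² = 1 + 36 = 37  — 37 repeats.
That took 14 steps.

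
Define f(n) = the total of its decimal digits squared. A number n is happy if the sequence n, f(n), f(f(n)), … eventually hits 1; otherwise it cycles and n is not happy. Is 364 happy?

364 → 3² + 6² + 4² = 9 + 36 + 16 = 61
61 → 6² + 1² = 36 + 1 = 37
37 → 3² + 7² = 9 + 49 = 58
58 → 5² + 8² = 25 + 64 = 89
89 → 8² + 9² = 64 + 81 = 145
145 → 1² + 4² + 5² = 1 + 16 + 25 = 42
42 → 4² + 2² = 16 + 4 = 20
20 → 2² + 0² = 4 + 0 = 4
4 → 4² = 16
16 → 1² + 6² = 1 + 36 = 37  — 37 already seen; the sequence cycles without reaching 1.

not happy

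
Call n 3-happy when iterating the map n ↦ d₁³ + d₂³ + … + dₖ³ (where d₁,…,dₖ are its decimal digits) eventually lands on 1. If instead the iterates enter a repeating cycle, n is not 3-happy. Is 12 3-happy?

12 → 1³ + 2³ = 1 + 8 = 9
9 → 9³ = 729
729 → 7³ + 2³ + 9³ = 343 + 8 + 729 = 1080
1080 → 1³ + 0³ + 8³ + 0³ = 1 + 0 + 512 + 0 = 513
513 → 5³ + 1³ + 3³ = 125 + 1 + 27 = 153
153 → 1³ + 5³ + 3³ = 1 + 125 + 27 = 153  — 153 already seen; the sequence cycles without reaching 1.

not 3-happy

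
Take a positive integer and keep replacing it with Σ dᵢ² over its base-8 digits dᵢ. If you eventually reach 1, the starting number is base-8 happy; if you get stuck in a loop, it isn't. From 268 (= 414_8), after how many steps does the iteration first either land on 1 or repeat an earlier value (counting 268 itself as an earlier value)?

6

268 = (4,1,4)_8 → 33
33 = (4,1)_8 → 17
17 = (2,1)_8 → 5
5 = (5)_8 → 25
25 = (3,1)_8 → 10
10 = (1,2)_8 → 5  — 5 repeats.
That took 6 steps.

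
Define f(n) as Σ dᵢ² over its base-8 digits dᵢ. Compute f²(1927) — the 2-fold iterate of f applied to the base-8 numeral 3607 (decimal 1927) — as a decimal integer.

1927 = (3,6,0,7)_8 → 3² + 6² + 0² + 7² = 9 + 36 + 0 + 49 = 94
94 = (1,3,6)_8 → 1² + 3² + 6² = 1 + 9 + 36 = 46

46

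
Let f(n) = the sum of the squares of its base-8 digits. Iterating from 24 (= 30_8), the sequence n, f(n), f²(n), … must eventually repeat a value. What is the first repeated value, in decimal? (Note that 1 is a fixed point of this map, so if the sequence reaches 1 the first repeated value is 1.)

4

24 = (3,0)_8 → 3² + 0² = 9
9 = (1,1)_8 → 1² + 1² = 2
2 = (2)_8 → 2² = 4
4 = (4)_8 → 4² = 16
16 = (2,0)_8 → 2² + 0² = 4  — 4 already appeared earlier.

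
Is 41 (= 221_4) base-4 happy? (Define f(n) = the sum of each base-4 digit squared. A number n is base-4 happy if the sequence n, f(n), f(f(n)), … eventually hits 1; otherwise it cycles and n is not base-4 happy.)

base-4 happy

41 = (2,2,1)_4 → 9
9 = (2,1)_4 → 5
5 = (1,1)_4 → 2
2 = (2)_4 → 4
4 = (1,0)_4 → 1  — reached 1.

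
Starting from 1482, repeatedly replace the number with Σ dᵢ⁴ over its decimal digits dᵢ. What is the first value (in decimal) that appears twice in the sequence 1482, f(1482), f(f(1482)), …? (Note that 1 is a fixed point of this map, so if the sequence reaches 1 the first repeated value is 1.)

2178

1482 → 1⁴ + 4⁴ + 8⁴ + 2⁴ = 4369
4369 → 4⁴ + 3⁴ + 6⁴ + 9⁴ = 8194
8194 → 8⁴ + 1⁴ + 9⁴ + 4⁴ = 10914
10914 → 1⁴ + 0⁴ + 9⁴ + 1⁴ + 4⁴ = 6819
6819 → 6⁴ + 8⁴ + 1⁴ + 9⁴ = 11954
11954 → 1⁴ + 1⁴ + 9⁴ + 5⁴ + 4⁴ = 7444
7444 → 7⁴ + 4⁴ + 4⁴ + 4⁴ = 3169
3169 → 3⁴ + 1⁴ + 6⁴ + 9⁴ = 7939
7939 → 7⁴ + 9⁴ + 3⁴ + 9⁴ = 15604
15604 → 1⁴ + 5⁴ + 6⁴ + 0⁴ + 4⁴ = 2178
2178 → 2⁴ + 1⁴ + 7⁴ + 8⁴ = 6514
6514 → 6⁴ + 5⁴ + 1⁴ + 4⁴ = 2178  — 2178 already appeared earlier.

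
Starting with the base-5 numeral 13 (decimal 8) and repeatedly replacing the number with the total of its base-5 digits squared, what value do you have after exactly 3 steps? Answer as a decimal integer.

16

8 = (1,3)_5 → 1² + 3² = 1 + 9 = 10
10 = (2,0)_5 → 2² + 0² = 4 + 0 = 4
4 = (4)_5 → 4² = 16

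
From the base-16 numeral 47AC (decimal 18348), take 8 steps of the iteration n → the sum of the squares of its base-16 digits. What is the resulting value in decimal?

18348 = (4,7,10,12)_16 → 4² + 7² + 10² + 12² = 309
309 = (1,3,5)_16 → 1² + 3² + 5² = 35
35 = (2,3)_16 → 2² + 3² = 13
13 = (13)_16 → 13² = 169
169 = (10,9)_16 → 10² + 9² = 181
181 = (11,5)_16 → 11² + 5² = 146
146 = (9,2)_16 → 9² + 2² = 85
85 = (5,5)_16 → 5² + 5² = 50

50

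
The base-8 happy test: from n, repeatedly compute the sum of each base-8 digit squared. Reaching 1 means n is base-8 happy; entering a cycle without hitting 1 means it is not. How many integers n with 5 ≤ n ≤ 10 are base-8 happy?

5: 5 → 25 → 10 → 5  — not base-8 happy
6: 6 → 36 → 32 → 16 → 4 → 16  — not base-8 happy
7: 7 → 49 → 37 → 41 → 26 → 13 → 26  — not base-8 happy
8: 8 → 1  — base-8 happy
9: 9 → 2 → 4 → 16 → 4  — not base-8 happy
10: 10 → 5 → 25 → 10  — not base-8 happy
base-8 happy: 8

1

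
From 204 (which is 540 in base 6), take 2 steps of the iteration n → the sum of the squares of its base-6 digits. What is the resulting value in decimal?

204 = (5,4,0)_6 → 5² + 4² + 0² = 25 + 16 + 0 = 41
41 = (1,0,5)_6 → 1² + 0² + 5² = 1 + 0 + 25 = 26

26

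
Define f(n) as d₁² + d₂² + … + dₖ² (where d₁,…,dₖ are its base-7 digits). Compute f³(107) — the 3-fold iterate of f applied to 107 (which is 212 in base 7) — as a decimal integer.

107 = (2,1,2)_7 → 2² + 1² + 2² = 9
9 = (1,2)_7 → 1² + 2² = 5
5 = (5)_7 → 5² = 25

25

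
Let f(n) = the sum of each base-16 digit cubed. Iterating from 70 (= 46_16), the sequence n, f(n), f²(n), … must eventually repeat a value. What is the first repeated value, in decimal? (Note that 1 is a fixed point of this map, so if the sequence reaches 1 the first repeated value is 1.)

70 = (4,6)_16 → 4³ + 6³ = 280
280 = (1,1,8)_16 → 1³ + 1³ + 8³ = 514
514 = (2,0,2)_16 → 2³ + 0³ + 2³ = 16
16 = (1,0)_16 → 1³ + 0³ = 1  — reached the fixed point 1.
1 → 1, so 1 is the first repeated value.

1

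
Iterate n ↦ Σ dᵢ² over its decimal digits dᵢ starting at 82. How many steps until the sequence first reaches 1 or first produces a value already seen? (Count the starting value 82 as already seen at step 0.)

3

82 → 8² + 2² = 64 + 4 = 68
68 → 6² + 8² = 36 + 64 = 100
100 → 1² + 0² + 0² = 1 + 0 + 0 = 1  — reached 1.
That took 3 steps.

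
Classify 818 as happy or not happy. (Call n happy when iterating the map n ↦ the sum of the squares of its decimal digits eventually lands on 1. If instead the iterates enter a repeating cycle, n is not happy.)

happy

818 → 8² + 1² + 8² = 129
129 → 1² + 2² + 9² = 86
86 → 8² + 6² = 100
100 → 1² + 0² + 0² = 1  — reached 1.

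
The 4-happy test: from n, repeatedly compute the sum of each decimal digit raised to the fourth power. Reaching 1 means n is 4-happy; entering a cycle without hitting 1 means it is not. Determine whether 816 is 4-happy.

not 4-happy

816 → 8⁴ + 1⁴ + 6⁴ = 5393
5393 → 5⁴ + 3⁴ + 9⁴ + 3⁴ = 7348
7348 → 7⁴ + 3⁴ + 4⁴ + 8⁴ = 6834
6834 → 6⁴ + 8⁴ + 3⁴ + 4⁴ = 5729
5729 → 5⁴ + 7⁴ + 2⁴ + 9⁴ = 9603
9603 → 9⁴ + 6⁴ + 0⁴ + 3⁴ = 7938
7938 → 7⁴ + 9⁴ + 3⁴ + 8⁴ = 13139
13139 → 1⁴ + 3⁴ + 1⁴ + 3⁴ + 9⁴ = 6725
6725 → 6⁴ + 7⁴ + 2⁴ + 5⁴ = 4338
4338 → 4⁴ + 3⁴ + 3⁴ + 8⁴ = 4514
4514 → 4⁴ + 5⁴ + 1⁴ + 4⁴ = 1138
1138 → 1⁴ + 1⁴ + 3⁴ + 8⁴ = 4179
4179 → 4⁴ + 1⁴ + 7⁴ + 9⁴ = 9219
9219 → 9⁴ + 2⁴ + 1⁴ + 9⁴ = 13139  — 13139 already seen; the sequence cycles without reaching 1.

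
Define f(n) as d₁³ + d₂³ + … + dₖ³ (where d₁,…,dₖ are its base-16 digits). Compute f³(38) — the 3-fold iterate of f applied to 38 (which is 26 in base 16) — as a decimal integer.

2843

38 = (2,6)_16 → 2³ + 6³ = 8 + 216 = 224
224 = (14,0)_16 → 14³ + 0³ = 2744 + 0 = 2744
2744 = (10,11,8)_16 → 10³ + 11³ + 8³ = 1000 + 1331 + 512 = 2843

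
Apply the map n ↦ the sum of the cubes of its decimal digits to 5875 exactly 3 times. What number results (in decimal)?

5875 → 5³ + 8³ + 7³ + 5³ = 125 + 512 + 343 + 125 = 1105
1105 → 1³ + 1³ + 0³ + 5³ = 1 + 1 + 0 + 125 = 127
127 → 1³ + 2³ + 7³ = 1 + 8 + 343 = 352

352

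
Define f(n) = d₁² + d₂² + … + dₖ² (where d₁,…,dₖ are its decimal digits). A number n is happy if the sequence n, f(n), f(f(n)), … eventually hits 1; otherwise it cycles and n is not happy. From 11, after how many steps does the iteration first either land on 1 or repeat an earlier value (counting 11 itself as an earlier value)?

10

11 → 1² + 1² = 2
2 → 2² = 4
4 → 4² = 16
16 → 1² + 6² = 37
37 → 3² + 7² = 58
58 → 5² + 8² = 89
89 → 8² + 9² = 145
145 → 1² + 4² + 5² = 42
42 → 4² + 2² = 20
20 → 2² + 0² = 4  — 4 repeats.
That took 10 steps.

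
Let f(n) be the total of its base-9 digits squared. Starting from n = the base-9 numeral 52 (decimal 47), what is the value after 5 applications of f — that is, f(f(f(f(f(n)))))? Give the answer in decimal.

53

47 = (5,2)_9 → 29
29 = (3,2)_9 → 13
13 = (1,4)_9 → 17
17 = (1,8)_9 → 65
65 = (7,2)_9 → 53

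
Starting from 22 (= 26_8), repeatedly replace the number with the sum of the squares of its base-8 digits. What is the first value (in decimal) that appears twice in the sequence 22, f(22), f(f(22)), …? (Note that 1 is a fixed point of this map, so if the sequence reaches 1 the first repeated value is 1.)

22 = (2,6)_8 → 2² + 6² = 40
40 = (5,0)_8 → 5² + 0² = 25
25 = (3,1)_8 → 3² + 1² = 10
10 = (1,2)_8 → 1² + 2² = 5
5 = (5)_8 → 5² = 25  — 25 already appeared earlier.

25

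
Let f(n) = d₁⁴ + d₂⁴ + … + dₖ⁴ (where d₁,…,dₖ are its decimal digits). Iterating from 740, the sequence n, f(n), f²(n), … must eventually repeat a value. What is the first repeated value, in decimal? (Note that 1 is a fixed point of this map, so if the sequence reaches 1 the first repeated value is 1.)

4338

740 → 7⁴ + 4⁴ + 0⁴ = 2657
2657 → 2⁴ + 6⁴ + 5⁴ + 7⁴ = 4338
4338 → 4⁴ + 3⁴ + 3⁴ + 8⁴ = 4514
4514 → 4⁴ + 5⁴ + 1⁴ + 4⁴ = 1138
1138 → 1⁴ + 1⁴ + 3⁴ + 8⁴ = 4179
4179 → 4⁴ + 1⁴ + 7⁴ + 9⁴ = 9219
9219 → 9⁴ + 2⁴ + 1⁴ + 9⁴ = 13139
13139 → 1⁴ + 3⁴ + 1⁴ + 3⁴ + 9⁴ = 6725
6725 → 6⁴ + 7⁴ + 2⁴ + 5⁴ = 4338  — 4338 already appeared earlier.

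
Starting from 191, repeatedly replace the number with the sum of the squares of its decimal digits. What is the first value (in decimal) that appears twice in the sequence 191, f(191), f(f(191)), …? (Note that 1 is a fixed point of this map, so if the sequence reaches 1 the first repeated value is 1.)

58

191 → 1² + 9² + 1² = 1 + 81 + 1 = 83
83 → 8² + 3² = 64 + 9 = 73
73 → 7² + 3² = 49 + 9 = 58
58 → 5² + 8² = 25 + 64 = 89
89 → 8² + 9² = 64 + 81 = 145
145 → 1² + 4² + 5² = 1 + 16 + 25 = 42
42 → 4² + 2² = 16 + 4 = 20
20 → 2² + 0² = 4 + 0 = 4
4 → 4² = 16
16 → 1² + 6² = 1 + 36 = 37
37 → 3² + 7² = 9 + 49 = 58  — 58 already appeared earlier.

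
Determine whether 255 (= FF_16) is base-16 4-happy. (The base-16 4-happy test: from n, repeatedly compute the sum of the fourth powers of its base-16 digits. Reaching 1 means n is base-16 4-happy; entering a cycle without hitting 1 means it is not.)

255 = (15,15)_16 → 101250
101250 = (1,8,11,8,2)_16 → 22850
22850 = (5,9,4,2)_16 → 7458
7458 = (1,13,2,2)_16 → 28594
28594 = (6,15,11,2)_16 → 66578
66578 = (1,0,4,1,2)_16 → 274
274 = (1,1,2)_16 → 18
18 = (1,2)_16 → 17
17 = (1,1)_16 → 2
2 = (2)_16 → 16
16 = (1,0)_16 → 1  — reached 1.

base-16 4-happy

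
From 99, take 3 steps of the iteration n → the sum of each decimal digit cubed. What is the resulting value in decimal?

351

99 → 9³ + 9³ = 1458
1458 → 1³ + 4³ + 5³ + 8³ = 702
702 → 7³ + 0³ + 2³ = 351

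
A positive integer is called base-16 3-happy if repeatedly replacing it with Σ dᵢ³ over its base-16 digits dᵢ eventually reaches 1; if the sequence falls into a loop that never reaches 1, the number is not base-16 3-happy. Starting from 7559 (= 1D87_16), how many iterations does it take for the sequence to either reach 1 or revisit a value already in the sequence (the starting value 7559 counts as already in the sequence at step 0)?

5

7559 = (1,13,8,7)_16 → 1³ + 13³ + 8³ + 7³ = 1 + 2197 + 512 + 343 = 3053
3053 = (11,14,13)_16 → 11³ + 14³ + 13³ = 1331 + 2744 + 2197 = 6272
6272 = (1,8,8,0)_16 → 1³ + 8³ + 8³ + 0³ = 1 + 512 + 512 + 0 = 1025
1025 = (4,0,1)_16 → 4³ + 0³ + 1³ = 64 + 0 + 1 = 65
65 = (4,1)_16 → 4³ + 1³ = 64 + 1 = 65  — 65 repeats.
That took 5 steps.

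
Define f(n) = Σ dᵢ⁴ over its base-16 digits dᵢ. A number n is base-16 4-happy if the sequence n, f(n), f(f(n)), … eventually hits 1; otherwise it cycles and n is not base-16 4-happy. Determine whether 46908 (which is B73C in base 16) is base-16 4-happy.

base-16 4-happy

46908 = (11,7,3,12)_16 → 37859
37859 = (9,3,14,3)_16 → 45139
45139 = (11,0,5,3)_16 → 15347
15347 = (3,11,15,3)_16 → 65428
65428 = (15,15,9,4)_16 → 108067
108067 = (1,10,6,2,3)_16 → 11394
11394 = (2,12,8,2)_16 → 24864
24864 = (6,1,2,0)_16 → 1313
1313 = (5,2,1)_16 → 642
642 = (2,8,2)_16 → 4128
4128 = (1,0,2,0)_16 → 17
17 = (1,1)_16 → 2
2 = (2)_16 → 16
16 = (1,0)_16 → 1  — reached 1.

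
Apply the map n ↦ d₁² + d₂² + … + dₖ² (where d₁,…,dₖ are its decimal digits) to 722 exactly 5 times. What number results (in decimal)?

37

722 → 7² + 2² + 2² = 49 + 4 + 4 = 57
57 → 5² + 7² = 25 + 49 = 74
74 → 7² + 4² = 49 + 16 = 65
65 → 6² + 5² = 36 + 25 = 61
61 → 6² + 1² = 36 + 1 = 37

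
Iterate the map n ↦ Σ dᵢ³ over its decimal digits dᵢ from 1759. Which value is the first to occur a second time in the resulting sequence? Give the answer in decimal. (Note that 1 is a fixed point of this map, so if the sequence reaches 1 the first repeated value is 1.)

1

1759 → 1³ + 7³ + 5³ + 9³ = 1 + 343 + 125 + 729 = 1198
1198 → 1³ + 1³ + 9³ + 8³ = 1 + 1 + 729 + 512 = 1243
1243 → 1³ + 2³ + 4³ + 3³ = 1 + 8 + 64 + 27 = 100
100 → 1³ + 0³ + 0³ = 1 + 0 + 0 = 1  — reached the fixed point 1.
1 → 1, so 1 is the first repeated value.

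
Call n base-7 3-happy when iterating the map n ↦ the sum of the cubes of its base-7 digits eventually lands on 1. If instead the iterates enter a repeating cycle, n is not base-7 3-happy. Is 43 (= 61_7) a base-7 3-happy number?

not base-7 3-happy

43 = (6,1)_7 → 6³ + 1³ = 217
217 = (4,3,0)_7 → 4³ + 3³ + 0³ = 91
91 = (1,6,0)_7 → 1³ + 6³ + 0³ = 217  — 217 already seen; the sequence cycles without reaching 1.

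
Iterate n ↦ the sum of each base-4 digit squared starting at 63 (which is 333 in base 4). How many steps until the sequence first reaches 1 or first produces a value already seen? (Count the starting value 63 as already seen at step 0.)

63 = (3,3,3)_4 → 3² + 3² + 3² = 27
27 = (1,2,3)_4 → 1² + 2² + 3² = 14
14 = (3,2)_4 → 3² + 2² = 13
13 = (3,1)_4 → 3² + 1² = 10
10 = (2,2)_4 → 2² + 2² = 8
8 = (2,0)_4 → 2² + 0² = 4
4 = (1,0)_4 → 1² + 0² = 1  — reached 1.
That took 7 steps.

7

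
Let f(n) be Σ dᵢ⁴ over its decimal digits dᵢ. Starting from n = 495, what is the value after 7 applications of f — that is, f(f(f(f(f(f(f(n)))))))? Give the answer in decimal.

9219

495 → 4⁴ + 9⁴ + 5⁴ = 7442
7442 → 7⁴ + 4⁴ + 4⁴ + 2⁴ = 2929
2929 → 2⁴ + 9⁴ + 2⁴ + 9⁴ = 13154
13154 → 1⁴ + 3⁴ + 1⁴ + 5⁴ + 4⁴ = 964
964 → 9⁴ + 6⁴ + 4⁴ = 8113
8113 → 8⁴ + 1⁴ + 1⁴ + 3⁴ = 4179
4179 → 4⁴ + 1⁴ + 7⁴ + 9⁴ = 9219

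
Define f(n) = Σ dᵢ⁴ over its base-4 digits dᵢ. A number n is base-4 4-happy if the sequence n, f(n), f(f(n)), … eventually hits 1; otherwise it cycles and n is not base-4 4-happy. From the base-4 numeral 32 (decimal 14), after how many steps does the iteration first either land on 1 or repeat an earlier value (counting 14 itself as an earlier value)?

14 = (3,2)_4 → 3⁴ + 2⁴ = 81 + 16 = 97
97 = (1,2,0,1)_4 → 1⁴ + 2⁴ + 0⁴ + 1⁴ = 1 + 16 + 0 + 1 = 18
18 = (1,0,2)_4 → 1⁴ + 0⁴ + 2⁴ = 1 + 0 + 16 = 17
17 = (1,0,1)_4 → 1⁴ + 0⁴ + 1⁴ = 1 + 0 + 1 = 2
2 = (2)_4 → 2⁴ = 16
16 = (1,0,0)_4 → 1⁴ + 0⁴ + 0⁴ = 1 + 0 + 0 = 1  — reached 1.
That took 6 steps.

6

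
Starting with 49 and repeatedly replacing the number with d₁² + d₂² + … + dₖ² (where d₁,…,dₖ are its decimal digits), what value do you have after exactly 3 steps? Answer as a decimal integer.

10

49 → 4² + 9² = 97
97 → 9² + 7² = 130
130 → 1² + 3² + 0² = 10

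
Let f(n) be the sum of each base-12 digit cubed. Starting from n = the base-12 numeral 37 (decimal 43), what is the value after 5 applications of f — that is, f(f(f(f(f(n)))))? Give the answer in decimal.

43 = (3,7)_12 → 3³ + 7³ = 27 + 343 = 370
370 = (2,6,10)_12 → 2³ + 6³ + 10³ = 8 + 216 + 1000 = 1224
1224 = (8,6,0)_12 → 8³ + 6³ + 0³ = 512 + 216 + 0 = 728
728 = (5,0,8)_12 → 5³ + 0³ + 8³ = 125 + 0 + 512 = 637
637 = (4,5,1)_12 → 4³ + 5³ + 1³ = 64 + 125 + 1 = 190

190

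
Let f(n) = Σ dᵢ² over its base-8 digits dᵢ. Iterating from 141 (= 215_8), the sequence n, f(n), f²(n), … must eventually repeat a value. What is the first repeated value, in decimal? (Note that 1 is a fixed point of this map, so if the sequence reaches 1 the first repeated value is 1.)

141 = (2,1,5)_8 → 2² + 1² + 5² = 4 + 1 + 25 = 30
30 = (3,6)_8 → 3² + 6² = 9 + 36 = 45
45 = (5,5)_8 → 5² + 5² = 25 + 25 = 50
50 = (6,2)_8 → 6² + 2² = 36 + 4 = 40
40 = (5,0)_8 → 5² + 0² = 25 + 0 = 25
25 = (3,1)_8 → 3² + 1² = 9 + 1 = 10
10 = (1,2)_8 → 1² + 2² = 1 + 4 = 5
5 = (5)_8 → 5² = 25  — 25 already appeared earlier.

25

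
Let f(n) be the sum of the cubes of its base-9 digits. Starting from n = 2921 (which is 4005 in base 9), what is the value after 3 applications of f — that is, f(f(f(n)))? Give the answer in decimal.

2921 = (4,0,0,5)_9 → 4³ + 0³ + 0³ + 5³ = 64 + 0 + 0 + 125 = 189
189 = (2,3,0)_9 → 2³ + 3³ + 0³ = 8 + 27 + 0 = 35
35 = (3,8)_9 → 3³ + 8³ = 27 + 512 = 539

539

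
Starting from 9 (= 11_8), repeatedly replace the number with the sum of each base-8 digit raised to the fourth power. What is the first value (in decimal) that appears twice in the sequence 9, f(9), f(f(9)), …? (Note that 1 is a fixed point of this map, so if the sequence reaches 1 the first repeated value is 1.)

16

9 = (1,1)_8 → 1⁴ + 1⁴ = 1 + 1 = 2
2 = (2)_8 → 2⁴ = 16
16 = (2,0)_8 → 2⁴ + 0⁴ = 16 + 0 = 16  — 16 already appeared earlier.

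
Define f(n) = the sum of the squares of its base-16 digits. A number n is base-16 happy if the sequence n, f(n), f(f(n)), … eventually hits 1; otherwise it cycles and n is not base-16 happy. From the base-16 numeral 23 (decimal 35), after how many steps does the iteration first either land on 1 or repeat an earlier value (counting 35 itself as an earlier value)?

35 = (2,3)_16 → 13
13 = (13)_16 → 169
169 = (10,9)_16 → 181
181 = (11,5)_16 → 146
146 = (9,2)_16 → 85
85 = (5,5)_16 → 50
50 = (3,2)_16 → 13  — 13 repeats.
That took 7 steps.

7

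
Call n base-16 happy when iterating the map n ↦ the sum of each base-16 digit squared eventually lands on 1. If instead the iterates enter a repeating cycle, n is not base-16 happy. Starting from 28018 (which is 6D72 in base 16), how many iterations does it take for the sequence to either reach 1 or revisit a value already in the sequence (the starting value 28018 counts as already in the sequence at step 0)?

28018 = (6,13,7,2)_16 → 6² + 13² + 7² + 2² = 36 + 169 + 49 + 4 = 258
258 = (1,0,2)_16 → 1² + 0² + 2² = 1 + 0 + 4 = 5
5 = (5)_16 → 5² = 25
25 = (1,9)_16 → 1² + 9² = 1 + 81 = 82
82 = (5,2)_16 → 5² + 2² = 25 + 4 = 29
29 = (1,13)_16 → 1² + 13² = 1 + 169 = 170
170 = (10,10)_16 → 10² + 10² = 100 + 100 = 200
200 = (12,8)_16 → 12² + 8² = 144 + 64 = 208
208 = (13,0)_16 → 13² + 0² = 169 + 0 = 169
169 = (10,9)_16 → 10² + 9² = 100 + 81 = 181
181 = (11,5)_16 → 11² + 5² = 121 + 25 = 146
146 = (9,2)_16 → 9² + 2² = 81 + 4 = 85
85 = (5,5)_16 → 5² + 5² = 25 + 25 = 50
50 = (3,2)_16 → 3² + 2² = 9 + 4 = 13
13 = (13)_16 → 13² = 169  — 169 repeats.
That took 15 steps.

15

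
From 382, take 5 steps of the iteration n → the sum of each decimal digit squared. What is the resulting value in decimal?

20

382 → 3² + 8² + 2² = 77
77 → 7² + 7² = 98
98 → 9² + 8² = 145
145 → 1² + 4² + 5² = 42
42 → 4² + 2² = 20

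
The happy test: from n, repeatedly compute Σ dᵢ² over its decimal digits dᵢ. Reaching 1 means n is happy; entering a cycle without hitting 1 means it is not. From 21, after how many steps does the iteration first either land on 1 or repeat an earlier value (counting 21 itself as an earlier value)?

21 → 2² + 1² = 5
5 → 5² = 25
25 → 2² + 5² = 29
29 → 2² + 9² = 85
85 → 8² + 5² = 89
89 → 8² + 9² = 145
145 → 1² + 4² + 5² = 42
42 → 4² + 2² = 20
20 → 2² + 0² = 4
4 → 4² = 16
16 → 1² + 6² = 37
37 → 3² + 7² = 58
58 → 5² + 8² = 89  — 89 repeats.
That took 13 steps.

13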